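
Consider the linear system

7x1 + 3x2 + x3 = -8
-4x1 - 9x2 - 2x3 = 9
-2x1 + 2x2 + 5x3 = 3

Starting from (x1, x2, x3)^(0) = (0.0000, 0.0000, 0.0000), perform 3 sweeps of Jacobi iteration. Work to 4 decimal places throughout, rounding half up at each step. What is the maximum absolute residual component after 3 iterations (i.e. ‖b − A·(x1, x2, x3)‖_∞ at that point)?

0.6351

Iteration 1:
  x1 = (-8 - (3)·0.0000 - (1)·0.0000) / (7) = -1.1429
  x2 = (9 - (-4)·0.0000 - (-2)·0.0000) / (-9) = -1.0000
  x3 = (3 - (-2)·0.0000 - (2)·0.0000) / (5) = 0.6000
Iteration 2:
  x1 = (-8 - (3)·-1.0000 - (1)·0.6000) / (7) = -0.8000
  x2 = (9 - (-4)·-1.1429 - (-2)·0.6000) / (-9) = -0.6254
  x3 = (3 - (-2)·-1.1429 - (2)·-1.0000) / (5) = 0.5428
Iteration 3:
  x1 = (-8 - (3)·-0.6254 - (1)·0.5428) / (7) = -0.9524
  x2 = (9 - (-4)·-0.8000 - (-2)·0.5428) / (-9) = -0.7651
  x3 = (3 - (-2)·-0.8000 - (2)·-0.6254) / (5) = 0.5302
Residual b − A·x = (0.4319, -0.6351, -0.0256); ∞-norm = 0.6351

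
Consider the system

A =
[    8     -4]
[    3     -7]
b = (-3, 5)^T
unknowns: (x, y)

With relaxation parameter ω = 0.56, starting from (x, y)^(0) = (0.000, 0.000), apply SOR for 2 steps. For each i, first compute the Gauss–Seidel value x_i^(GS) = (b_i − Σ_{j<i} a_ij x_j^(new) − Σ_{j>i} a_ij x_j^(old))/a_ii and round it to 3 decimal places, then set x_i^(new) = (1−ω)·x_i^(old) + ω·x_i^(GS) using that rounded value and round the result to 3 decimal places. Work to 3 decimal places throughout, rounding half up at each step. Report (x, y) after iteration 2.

Iteration 1:
  x: GS value = (-3 - (-4)·0.000) / (8) = -0.375;  x ← (1−ω)·0.000 + ω·-0.375 = -0.210
  y: GS value = (5 - (3)·-0.210) / (-7) = -0.804;  y ← (1−ω)·0.000 + ω·-0.804 = -0.450
Iteration 2:
  x: GS value = (-3 - (-4)·-0.450) / (8) = -0.600;  x ← (1−ω)·-0.210 + ω·-0.600 = -0.428
  y: GS value = (5 - (3)·-0.428) / (-7) = -0.898;  y ← (1−ω)·-0.450 + ω·-0.898 = -0.701

(-0.428, -0.701)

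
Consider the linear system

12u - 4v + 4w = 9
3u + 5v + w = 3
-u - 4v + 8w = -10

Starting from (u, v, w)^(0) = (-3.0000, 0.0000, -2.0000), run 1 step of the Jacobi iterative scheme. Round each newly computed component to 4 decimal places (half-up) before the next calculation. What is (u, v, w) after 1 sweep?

Iteration 1:
  u = (9 - (-4)·0.0000 - (4)·-2.0000) / (12) = 1.4167
  v = (3 - (3)·-3.0000 - (1)·-2.0000) / (5) = 2.8000
  w = (-10 - (-1)·-3.0000 - (-4)·0.0000) / (8) = -1.6250

(1.4167, 2.8000, -1.6250)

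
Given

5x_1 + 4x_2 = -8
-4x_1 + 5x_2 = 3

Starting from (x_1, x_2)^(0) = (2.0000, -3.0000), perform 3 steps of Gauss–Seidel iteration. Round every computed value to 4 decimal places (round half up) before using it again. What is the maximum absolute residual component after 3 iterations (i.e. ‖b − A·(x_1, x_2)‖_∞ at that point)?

6.9469

Iteration 1:
  x_1 = (-8 - (4)·-3.0000) / (5) = 0.8000
  x_2 = (3 - (-4)·0.8000) / (5) = 1.2400
Iteration 2:
  x_1 = (-8 - (4)·1.2400) / (5) = -2.5920
  x_2 = (3 - (-4)·-2.5920) / (5) = -1.4736
Iteration 3:
  x_1 = (-8 - (4)·-1.4736) / (5) = -0.4211
  x_2 = (3 - (-4)·-0.4211) / (5) = 0.2631
Residual b − A·x = (-6.9469, 0.0001); ∞-norm = 6.9469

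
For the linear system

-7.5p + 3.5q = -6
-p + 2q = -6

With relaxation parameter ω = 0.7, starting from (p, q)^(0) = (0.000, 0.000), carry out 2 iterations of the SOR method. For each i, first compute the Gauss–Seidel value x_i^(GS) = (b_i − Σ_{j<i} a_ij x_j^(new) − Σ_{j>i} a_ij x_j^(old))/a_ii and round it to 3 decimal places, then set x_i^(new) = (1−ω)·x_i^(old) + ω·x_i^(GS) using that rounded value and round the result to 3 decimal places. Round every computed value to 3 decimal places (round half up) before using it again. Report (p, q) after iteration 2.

Iteration 1:
  p: GS value = (-6 - (3.5)·0.000) / (-7.5) = 0.800;  p ← (1−ω)·0.000 + ω·0.800 = 0.560
  q: GS value = (-6 - (-1)·0.560) / (2) = -2.720;  q ← (1−ω)·0.000 + ω·-2.720 = -1.904
Iteration 2:
  p: GS value = (-6 - (3.5)·-1.904) / (-7.5) = -0.089;  p ← (1−ω)·0.560 + ω·-0.089 = 0.106
  q: GS value = (-6 - (-1)·0.106) / (2) = -2.947;  q ← (1−ω)·-1.904 + ω·-2.947 = -2.634

(0.106, -2.634)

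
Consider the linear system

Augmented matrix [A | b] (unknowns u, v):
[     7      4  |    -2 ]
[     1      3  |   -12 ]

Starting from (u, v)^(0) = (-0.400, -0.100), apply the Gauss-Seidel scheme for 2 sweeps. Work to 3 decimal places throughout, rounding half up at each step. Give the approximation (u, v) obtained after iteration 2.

Iteration 1:
  u = (-2 - (4)·-0.100) / (7) = -0.229
  v = (-12 - (1)·-0.229) / (3) = -3.924
Iteration 2:
  u = (-2 - (4)·-3.924) / (7) = 1.957
  v = (-12 - (1)·1.957) / (3) = -4.652

(1.957, -4.652)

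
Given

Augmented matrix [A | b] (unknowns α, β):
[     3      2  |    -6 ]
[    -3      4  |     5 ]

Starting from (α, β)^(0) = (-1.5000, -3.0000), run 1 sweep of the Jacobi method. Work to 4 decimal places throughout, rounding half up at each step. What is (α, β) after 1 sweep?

(0.0000, 0.1250)

Iteration 1:
  α = (-6 - (2)·-3.0000) / (3) = 0.0000
  β = (5 - (-3)·-1.5000) / (4) = 0.1250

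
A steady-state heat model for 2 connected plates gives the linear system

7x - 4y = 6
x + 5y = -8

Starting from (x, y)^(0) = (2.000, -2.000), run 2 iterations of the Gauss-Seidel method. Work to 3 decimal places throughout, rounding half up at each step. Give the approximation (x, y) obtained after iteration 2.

Iteration 1:
  x = (6 - (-4)·-2.000) / (7) = -0.286
  y = (-8 - (1)·-0.286) / (5) = -1.543
Iteration 2:
  x = (6 - (-4)·-1.543) / (7) = -0.025
  y = (-8 - (1)·-0.025) / (5) = -1.595

(-0.025, -1.595)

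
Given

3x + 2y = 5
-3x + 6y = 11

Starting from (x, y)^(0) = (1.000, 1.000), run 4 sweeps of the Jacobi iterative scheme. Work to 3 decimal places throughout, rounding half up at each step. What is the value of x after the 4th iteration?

Iteration 1:
  x = (5 - (2)·1.000) / (3) = 1.000
  y = (11 - (-3)·1.000) / (6) = 2.333
Iteration 2:
  x = (5 - (2)·2.333) / (3) = 0.111
  y = (11 - (-3)·1.000) / (6) = 2.333
Iteration 3:
  x = (5 - (2)·2.333) / (3) = 0.111
  y = (11 - (-3)·0.111) / (6) = 1.889
Iteration 4:
  x = (5 - (2)·1.889) / (3) = 0.407
  y = (11 - (-3)·0.111) / (6) = 1.889

0.407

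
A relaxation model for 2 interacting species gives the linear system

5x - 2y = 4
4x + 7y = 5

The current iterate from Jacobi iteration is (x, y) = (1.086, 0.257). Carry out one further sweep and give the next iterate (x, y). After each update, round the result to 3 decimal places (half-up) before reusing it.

One sweep:
  x = (4 - (-2)·0.257) / (5) = 0.903
  y = (5 - (4)·1.086) / (7) = 0.094

(0.903, 0.094)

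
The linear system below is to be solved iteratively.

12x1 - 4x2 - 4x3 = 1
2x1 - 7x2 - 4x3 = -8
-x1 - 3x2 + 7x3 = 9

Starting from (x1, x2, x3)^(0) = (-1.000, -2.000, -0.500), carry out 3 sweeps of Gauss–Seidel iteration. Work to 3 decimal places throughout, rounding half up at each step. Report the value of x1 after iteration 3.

0.787

Iteration 1:
  x1 = (1 - (-4)·-2.000 - (-4)·-0.500) / (12) = -0.750
  x2 = (-8 - (2)·-0.750 - (-4)·-0.500) / (-7) = 1.214
  x3 = (9 - (-1)·-0.750 - (-3)·1.214) / (7) = 1.699
Iteration 2:
  x1 = (1 - (-4)·1.214 - (-4)·1.699) / (12) = 1.054
  x2 = (-8 - (2)·1.054 - (-4)·1.699) / (-7) = 0.473
  x3 = (9 - (-1)·1.054 - (-3)·0.473) / (7) = 1.639
Iteration 3:
  x1 = (1 - (-4)·0.473 - (-4)·1.639) / (12) = 0.787
  x2 = (-8 - (2)·0.787 - (-4)·1.639) / (-7) = 0.431
  x3 = (9 - (-1)·0.787 - (-3)·0.431) / (7) = 1.583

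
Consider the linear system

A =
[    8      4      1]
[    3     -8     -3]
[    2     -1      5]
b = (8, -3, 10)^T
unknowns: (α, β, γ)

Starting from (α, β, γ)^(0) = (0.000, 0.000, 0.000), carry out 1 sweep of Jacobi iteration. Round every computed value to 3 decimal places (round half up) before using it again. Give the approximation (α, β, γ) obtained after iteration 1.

(1.000, 0.375, 2.000)

Iteration 1:
  α = (8 - (4)·0.000 - (1)·0.000) / (8) = 1.000
  β = (-3 - (3)·0.000 - (-3)·0.000) / (-8) = 0.375
  γ = (10 - (2)·0.000 - (-1)·0.000) / (5) = 2.000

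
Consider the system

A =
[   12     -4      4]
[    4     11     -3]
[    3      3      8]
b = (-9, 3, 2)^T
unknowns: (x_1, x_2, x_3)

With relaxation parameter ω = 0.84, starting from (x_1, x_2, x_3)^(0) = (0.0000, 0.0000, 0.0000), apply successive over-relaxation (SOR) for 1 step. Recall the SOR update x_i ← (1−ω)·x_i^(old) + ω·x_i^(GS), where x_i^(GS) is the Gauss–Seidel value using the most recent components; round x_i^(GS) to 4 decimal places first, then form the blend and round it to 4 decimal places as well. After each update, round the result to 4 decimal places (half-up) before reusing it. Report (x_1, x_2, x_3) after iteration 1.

(-0.6300, 0.4215, 0.2757)

Iteration 1:
  x_1: GS value = (-9 - (-4)·0.0000 - (4)·0.0000) / (12) = -0.7500;  x_1 ← (1−ω)·0.0000 + ω·-0.7500 = -0.6300
  x_2: GS value = (3 - (4)·-0.6300 - (-3)·0.0000) / (11) = 0.5018;  x_2 ← (1−ω)·0.0000 + ω·0.5018 = 0.4215
  x_3: GS value = (2 - (3)·-0.6300 - (3)·0.4215) / (8) = 0.3282;  x_3 ← (1−ω)·0.0000 + ω·0.3282 = 0.2757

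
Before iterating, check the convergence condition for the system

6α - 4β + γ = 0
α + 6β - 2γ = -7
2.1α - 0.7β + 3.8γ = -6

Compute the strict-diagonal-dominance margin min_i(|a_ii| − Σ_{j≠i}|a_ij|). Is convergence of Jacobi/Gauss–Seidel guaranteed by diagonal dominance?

1

row 1: |6| − (4+1) = 1
row 2: |6| − (1+2) = 3
row 3: |3.8| − (2.1+0.7) = 1
minimum over rows = 1 → strictly diagonally dominant (convergence guaranteed)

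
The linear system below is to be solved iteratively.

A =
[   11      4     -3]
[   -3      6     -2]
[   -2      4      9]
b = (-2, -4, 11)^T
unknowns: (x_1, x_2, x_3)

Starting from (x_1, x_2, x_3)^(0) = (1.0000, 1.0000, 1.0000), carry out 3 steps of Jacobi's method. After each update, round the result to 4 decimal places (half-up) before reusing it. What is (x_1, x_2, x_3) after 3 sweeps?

Iteration 1:
  x_1 = (-2 - (4)·1.0000 - (-3)·1.0000) / (11) = -0.2727
  x_2 = (-4 - (-3)·1.0000 - (-2)·1.0000) / (6) = 0.1667
  x_3 = (11 - (-2)·1.0000 - (4)·1.0000) / (9) = 1.0000
Iteration 2:
  x_1 = (-2 - (4)·0.1667 - (-3)·1.0000) / (11) = 0.0303
  x_2 = (-4 - (-3)·-0.2727 - (-2)·1.0000) / (6) = -0.4697
  x_3 = (11 - (-2)·-0.2727 - (4)·0.1667) / (9) = 1.0875
Iteration 3:
  x_1 = (-2 - (4)·-0.4697 - (-3)·1.0875) / (11) = 0.2856
  x_2 = (-4 - (-3)·0.0303 - (-2)·1.0875) / (6) = -0.2890
  x_3 = (11 - (-2)·0.0303 - (4)·-0.4697) / (9) = 1.4377

(0.2856, -0.2890, 1.4377)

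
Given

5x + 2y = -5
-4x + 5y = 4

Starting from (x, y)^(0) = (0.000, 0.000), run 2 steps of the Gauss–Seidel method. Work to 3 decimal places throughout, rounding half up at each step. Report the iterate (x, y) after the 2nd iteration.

(-1.000, 0.000)

Iteration 1:
  x = (-5 - (2)·0.000) / (5) = -1.000
  y = (4 - (-4)·-1.000) / (5) = 0.000
Iteration 2:
  x = (-5 - (2)·0.000) / (5) = -1.000
  y = (4 - (-4)·-1.000) / (5) = 0.000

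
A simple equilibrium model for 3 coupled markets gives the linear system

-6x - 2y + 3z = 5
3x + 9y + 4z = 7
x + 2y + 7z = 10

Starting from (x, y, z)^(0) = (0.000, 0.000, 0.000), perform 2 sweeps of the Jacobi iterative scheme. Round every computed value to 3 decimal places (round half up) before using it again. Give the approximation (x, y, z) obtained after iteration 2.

(-0.378, 0.420, 1.325)

Iteration 1:
  x = (5 - (-2)·0.000 - (3)·0.000) / (-6) = -0.833
  y = (7 - (3)·0.000 - (4)·0.000) / (9) = 0.778
  z = (10 - (1)·0.000 - (2)·0.000) / (7) = 1.429
Iteration 2:
  x = (5 - (-2)·0.778 - (3)·1.429) / (-6) = -0.378
  y = (7 - (3)·-0.833 - (4)·1.429) / (9) = 0.420
  z = (10 - (1)·-0.833 - (2)·0.778) / (7) = 1.325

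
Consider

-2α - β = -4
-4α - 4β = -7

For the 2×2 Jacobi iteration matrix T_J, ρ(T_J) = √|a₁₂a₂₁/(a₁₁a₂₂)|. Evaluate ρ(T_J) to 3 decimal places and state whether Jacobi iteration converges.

0.707

a₁₂a₂₁/(a₁₁a₂₂) = (-1)·(-4) / ((-2)·(-4)) = 0.500000
ρ = √|0.500000| = √0.500000 = 0.707
ρ < 1, so Jacobi converges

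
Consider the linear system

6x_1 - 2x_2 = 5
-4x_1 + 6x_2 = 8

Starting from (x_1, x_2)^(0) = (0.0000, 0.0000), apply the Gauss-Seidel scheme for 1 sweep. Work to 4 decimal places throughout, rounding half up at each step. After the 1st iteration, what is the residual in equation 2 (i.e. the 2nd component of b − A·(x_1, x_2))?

Iteration 1:
  x_1 = (5 - (-2)·0.0000) / (6) = 0.8333
  x_2 = (8 - (-4)·0.8333) / (6) = 1.8889
Residual b − A·x = (3.7780, -0.0002)

-0.0002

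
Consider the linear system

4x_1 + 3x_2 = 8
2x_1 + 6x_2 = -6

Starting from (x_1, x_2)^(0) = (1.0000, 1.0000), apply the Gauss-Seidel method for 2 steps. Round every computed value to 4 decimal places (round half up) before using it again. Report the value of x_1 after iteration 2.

Iteration 1:
  x_1 = (8 - (3)·1.0000) / (4) = 1.2500
  x_2 = (-6 - (2)·1.2500) / (6) = -1.4167
Iteration 2:
  x_1 = (8 - (3)·-1.4167) / (4) = 3.0625
  x_2 = (-6 - (2)·3.0625) / (6) = -2.0208

3.0625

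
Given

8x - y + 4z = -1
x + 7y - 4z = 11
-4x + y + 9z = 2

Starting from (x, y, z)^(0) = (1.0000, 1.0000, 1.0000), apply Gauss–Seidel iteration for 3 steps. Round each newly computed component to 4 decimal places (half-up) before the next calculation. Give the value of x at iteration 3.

Iteration 1:
  x = (-1 - (-1)·1.0000 - (4)·1.0000) / (8) = -0.5000
  y = (11 - (1)·-0.5000 - (-4)·1.0000) / (7) = 2.2143
  z = (2 - (-4)·-0.5000 - (1)·2.2143) / (9) = -0.2460
Iteration 2:
  x = (-1 - (-1)·2.2143 - (4)·-0.2460) / (8) = 0.2748
  y = (11 - (1)·0.2748 - (-4)·-0.2460) / (7) = 1.3916
  z = (2 - (-4)·0.2748 - (1)·1.3916) / (9) = 0.1897
Iteration 3:
  x = (-1 - (-1)·1.3916 - (4)·0.1897) / (8) = -0.0459
  y = (11 - (1)·-0.0459 - (-4)·0.1897) / (7) = 1.6864
  z = (2 - (-4)·-0.0459 - (1)·1.6864) / (9) = 0.0144

-0.0459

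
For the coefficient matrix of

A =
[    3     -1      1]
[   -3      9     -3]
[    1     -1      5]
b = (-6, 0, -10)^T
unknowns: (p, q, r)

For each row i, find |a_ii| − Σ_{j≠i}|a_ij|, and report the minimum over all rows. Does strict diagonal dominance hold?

1

row 1: |3| − (1+1) = 1
row 2: |9| − (3+3) = 3
row 3: |5| − (1+1) = 3
minimum over rows = 1 → strictly diagonally dominant (convergence guaranteed)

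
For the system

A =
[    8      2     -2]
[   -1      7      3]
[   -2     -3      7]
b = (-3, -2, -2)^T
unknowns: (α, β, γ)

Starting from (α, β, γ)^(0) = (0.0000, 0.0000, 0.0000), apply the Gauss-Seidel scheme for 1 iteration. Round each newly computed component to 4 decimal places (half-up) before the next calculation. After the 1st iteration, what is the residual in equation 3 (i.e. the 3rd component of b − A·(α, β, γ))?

0.0002

Iteration 1:
  α = (-3 - (2)·0.0000 - (-2)·0.0000) / (8) = -0.3750
  β = (-2 - (-1)·-0.3750 - (3)·0.0000) / (7) = -0.3393
  γ = (-2 - (-2)·-0.3750 - (-3)·-0.3393) / (7) = -0.5383
Residual b − A·x = (-0.3980, 1.6150, 0.0002)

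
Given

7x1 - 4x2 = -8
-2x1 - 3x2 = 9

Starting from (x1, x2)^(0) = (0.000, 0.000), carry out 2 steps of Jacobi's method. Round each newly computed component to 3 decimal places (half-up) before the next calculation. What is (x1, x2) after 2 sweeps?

(-2.857, -2.238)

Iteration 1:
  x1 = (-8 - (-4)·0.000) / (7) = -1.143
  x2 = (9 - (-2)·0.000) / (-3) = -3.000
Iteration 2:
  x1 = (-8 - (-4)·-3.000) / (7) = -2.857
  x2 = (9 - (-2)·-1.143) / (-3) = -2.238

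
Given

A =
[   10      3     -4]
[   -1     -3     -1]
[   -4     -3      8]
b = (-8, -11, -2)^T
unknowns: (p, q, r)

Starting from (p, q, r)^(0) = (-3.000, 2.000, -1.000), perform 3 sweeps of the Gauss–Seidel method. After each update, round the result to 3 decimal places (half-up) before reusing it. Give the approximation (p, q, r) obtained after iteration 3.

(-1.909, 4.196, 0.369)

Iteration 1:
  p = (-8 - (3)·2.000 - (-4)·-1.000) / (10) = -1.800
  q = (-11 - (-1)·-1.800 - (-1)·-1.000) / (-3) = 4.600
  r = (-2 - (-4)·-1.800 - (-3)·4.600) / (8) = 0.575
Iteration 2:
  p = (-8 - (3)·4.600 - (-4)·0.575) / (10) = -1.950
  q = (-11 - (-1)·-1.950 - (-1)·0.575) / (-3) = 4.125
  r = (-2 - (-4)·-1.950 - (-3)·4.125) / (8) = 0.322
Iteration 3:
  p = (-8 - (3)·4.125 - (-4)·0.322) / (10) = -1.909
  q = (-11 - (-1)·-1.909 - (-1)·0.322) / (-3) = 4.196
  r = (-2 - (-4)·-1.909 - (-3)·4.196) / (8) = 0.369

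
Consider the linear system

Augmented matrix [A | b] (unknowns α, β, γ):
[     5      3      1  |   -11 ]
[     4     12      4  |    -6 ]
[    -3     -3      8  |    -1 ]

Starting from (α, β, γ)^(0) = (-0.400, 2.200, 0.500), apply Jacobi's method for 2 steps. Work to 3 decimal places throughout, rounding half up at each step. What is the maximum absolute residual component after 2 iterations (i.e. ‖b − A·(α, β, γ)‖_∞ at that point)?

8.055

Iteration 1:
  α = (-11 - (3)·2.200 - (1)·0.500) / (5) = -3.620
  β = (-6 - (4)·-0.400 - (4)·0.500) / (12) = -0.533
  γ = (-1 - (-3)·-0.400 - (-3)·2.200) / (8) = 0.550
Iteration 2:
  α = (-11 - (3)·-0.533 - (1)·0.550) / (5) = -1.990
  β = (-6 - (4)·-3.620 - (4)·0.550) / (12) = 0.523
  γ = (-1 - (-3)·-3.620 - (-3)·-0.533) / (8) = -1.682
Residual b − A·x = (-0.937, 2.412, 8.055); ∞-norm = 8.055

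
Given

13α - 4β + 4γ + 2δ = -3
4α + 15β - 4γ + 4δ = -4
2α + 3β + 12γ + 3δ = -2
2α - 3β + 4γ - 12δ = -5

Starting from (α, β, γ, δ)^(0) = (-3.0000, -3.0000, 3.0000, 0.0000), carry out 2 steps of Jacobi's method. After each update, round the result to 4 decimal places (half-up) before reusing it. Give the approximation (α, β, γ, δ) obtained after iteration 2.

Iteration 1:
  α = (-3 - (-4)·-3.0000 - (4)·3.0000 - (2)·0.0000) / (13) = -2.0769
  β = (-4 - (4)·-3.0000 - (-4)·3.0000 - (4)·0.0000) / (15) = 1.3333
  γ = (-2 - (2)·-3.0000 - (3)·-3.0000 - (3)·0.0000) / (12) = 1.0833
  δ = (-5 - (2)·-3.0000 - (-3)·-3.0000 - (4)·3.0000) / (-12) = 1.6667
Iteration 2:
  α = (-3 - (-4)·1.3333 - (4)·1.0833 - (2)·1.6667) / (13) = -0.4103
  β = (-4 - (4)·-2.0769 - (-4)·1.0833 - (4)·1.6667) / (15) = 0.1316
  γ = (-2 - (2)·-2.0769 - (3)·1.3333 - (3)·1.6667) / (12) = -0.5705
  δ = (-5 - (2)·-2.0769 - (-3)·1.3333 - (4)·1.0833) / (-12) = 0.0983

(-0.4103, 0.1316, -0.5705, 0.0983)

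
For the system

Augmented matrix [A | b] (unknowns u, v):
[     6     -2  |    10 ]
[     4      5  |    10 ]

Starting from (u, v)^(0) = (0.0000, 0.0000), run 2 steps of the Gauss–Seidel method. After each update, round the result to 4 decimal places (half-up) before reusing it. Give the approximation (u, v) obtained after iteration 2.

Iteration 1:
  u = (10 - (-2)·0.0000) / (6) = 1.6667
  v = (10 - (4)·1.6667) / (5) = 0.6666
Iteration 2:
  u = (10 - (-2)·0.6666) / (6) = 1.8889
  v = (10 - (4)·1.8889) / (5) = 0.4889

(1.8889, 0.4889)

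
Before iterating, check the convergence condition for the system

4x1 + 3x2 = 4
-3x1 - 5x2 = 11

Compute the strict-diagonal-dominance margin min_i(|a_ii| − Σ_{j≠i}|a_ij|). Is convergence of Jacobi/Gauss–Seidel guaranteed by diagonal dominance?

1

row 1: |4| − (3) = 1
row 2: |-5| − (3) = 2
minimum over rows = 1 → strictly diagonally dominant (convergence guaranteed)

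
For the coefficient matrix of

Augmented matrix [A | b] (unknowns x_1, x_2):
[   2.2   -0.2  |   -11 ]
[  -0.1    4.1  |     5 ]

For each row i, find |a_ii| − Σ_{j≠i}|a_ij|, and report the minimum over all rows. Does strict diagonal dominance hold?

2

row 1: |2.2| − (0.2) = 2
row 2: |4.1| − (0.1) = 4
minimum over rows = 2 → strictly diagonally dominant (convergence guaranteed)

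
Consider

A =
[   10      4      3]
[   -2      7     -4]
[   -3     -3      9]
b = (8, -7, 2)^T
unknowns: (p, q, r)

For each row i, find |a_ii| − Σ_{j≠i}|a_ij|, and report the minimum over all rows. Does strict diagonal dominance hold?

row 1: |10| − (4+3) = 3
row 2: |7| − (2+4) = 1
row 3: |9| − (3+3) = 3
minimum over rows = 1 → strictly diagonally dominant (convergence guaranteed)

1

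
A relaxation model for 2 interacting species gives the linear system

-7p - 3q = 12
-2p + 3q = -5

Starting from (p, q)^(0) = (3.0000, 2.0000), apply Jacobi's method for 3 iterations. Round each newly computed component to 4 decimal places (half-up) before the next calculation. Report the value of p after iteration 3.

Iteration 1:
  p = (12 - (-3)·2.0000) / (-7) = -2.5714
  q = (-5 - (-2)·3.0000) / (3) = 0.3333
Iteration 2:
  p = (12 - (-3)·0.3333) / (-7) = -1.8571
  q = (-5 - (-2)·-2.5714) / (3) = -3.3809
Iteration 3:
  p = (12 - (-3)·-3.3809) / (-7) = -0.2653
  q = (-5 - (-2)·-1.8571) / (3) = -2.9047

-0.2653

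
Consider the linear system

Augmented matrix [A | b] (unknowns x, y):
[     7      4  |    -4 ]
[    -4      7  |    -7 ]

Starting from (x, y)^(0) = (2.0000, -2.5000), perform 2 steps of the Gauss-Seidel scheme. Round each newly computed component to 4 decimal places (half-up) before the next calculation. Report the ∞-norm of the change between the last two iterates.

Iteration 1:
  x = (-4 - (4)·-2.5000) / (7) = 0.8571
  y = (-7 - (-4)·0.8571) / (7) = -0.5102
Iteration 2:
  x = (-4 - (4)·-0.5102) / (7) = -0.2799
  y = (-7 - (-4)·-0.2799) / (7) = -1.1599
Change: (-1.1370, -0.6497) → max |·| = 1.1370

1.1370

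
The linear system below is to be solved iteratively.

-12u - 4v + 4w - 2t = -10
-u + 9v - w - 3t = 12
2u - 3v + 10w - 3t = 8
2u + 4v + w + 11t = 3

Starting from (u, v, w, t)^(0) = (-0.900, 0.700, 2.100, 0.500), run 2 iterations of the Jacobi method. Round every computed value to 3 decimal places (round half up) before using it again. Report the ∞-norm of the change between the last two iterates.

Iteration 1:
  u = (-10 - (-4)·0.700 - (4)·2.100 - (-2)·0.500) / (-12) = 1.217
  v = (12 - (-1)·-0.900 - (-1)·2.100 - (-3)·0.500) / (9) = 1.633
  w = (8 - (2)·-0.900 - (-3)·0.700 - (-3)·0.500) / (10) = 1.340
  t = (3 - (2)·-0.900 - (4)·0.700 - (1)·2.100) / (11) = -0.009
Iteration 2:
  u = (-10 - (-4)·1.633 - (4)·1.340 - (-2)·-0.009) / (-12) = 0.737
  v = (12 - (-1)·1.217 - (-1)·1.340 - (-3)·-0.009) / (9) = 1.614
  w = (8 - (2)·1.217 - (-3)·1.633 - (-3)·-0.009) / (10) = 1.044
  t = (3 - (2)·1.217 - (4)·1.633 - (1)·1.340) / (11) = -0.664
Change: (-0.480, -0.019, -0.296, -0.655) → max |·| = 0.655

0.655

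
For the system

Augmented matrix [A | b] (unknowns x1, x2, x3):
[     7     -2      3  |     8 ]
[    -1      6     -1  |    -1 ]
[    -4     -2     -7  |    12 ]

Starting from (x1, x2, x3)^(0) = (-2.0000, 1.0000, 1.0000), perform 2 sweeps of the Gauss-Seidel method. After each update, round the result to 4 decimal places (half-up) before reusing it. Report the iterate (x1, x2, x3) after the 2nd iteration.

(2.1905, -0.1905, -2.9116)

Iteration 1:
  x1 = (8 - (-2)·1.0000 - (3)·1.0000) / (7) = 1.0000
  x2 = (-1 - (-1)·1.0000 - (-1)·1.0000) / (6) = 0.1667
  x3 = (12 - (-4)·1.0000 - (-2)·0.1667) / (-7) = -2.3333
Iteration 2:
  x1 = (8 - (-2)·0.1667 - (3)·-2.3333) / (7) = 2.1905
  x2 = (-1 - (-1)·2.1905 - (-1)·-2.3333) / (6) = -0.1905
  x3 = (12 - (-4)·2.1905 - (-2)·-0.1905) / (-7) = -2.9116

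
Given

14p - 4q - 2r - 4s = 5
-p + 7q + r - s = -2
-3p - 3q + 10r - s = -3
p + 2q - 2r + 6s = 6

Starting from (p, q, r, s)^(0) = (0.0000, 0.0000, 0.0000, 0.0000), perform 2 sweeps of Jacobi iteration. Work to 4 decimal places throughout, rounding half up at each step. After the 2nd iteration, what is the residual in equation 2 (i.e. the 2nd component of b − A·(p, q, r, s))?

Iteration 1:
  p = (5 - (-4)·0.0000 - (-2)·0.0000 - (-4)·0.0000) / (14) = 0.3571
  q = (-2 - (-1)·0.0000 - (1)·0.0000 - (-1)·0.0000) / (7) = -0.2857
  r = (-3 - (-3)·0.0000 - (-3)·0.0000 - (-1)·0.0000) / (10) = -0.3000
  s = (6 - (1)·0.0000 - (2)·0.0000 - (-2)·0.0000) / (6) = 1.0000
Iteration 2:
  p = (5 - (-4)·-0.2857 - (-2)·-0.3000 - (-4)·1.0000) / (14) = 0.5184
  q = (-2 - (-1)·0.3571 - (1)·-0.3000 - (-1)·1.0000) / (7) = -0.0490
  r = (-3 - (-3)·0.3571 - (-3)·-0.2857 - (-1)·1.0000) / (10) = -0.1786
  s = (6 - (1)·0.3571 - (2)·-0.2857 - (-2)·-0.3000) / (6) = 0.9357
Residual b − A·x = (0.9320, -0.0243, 1.1299, -0.3918)

-0.0243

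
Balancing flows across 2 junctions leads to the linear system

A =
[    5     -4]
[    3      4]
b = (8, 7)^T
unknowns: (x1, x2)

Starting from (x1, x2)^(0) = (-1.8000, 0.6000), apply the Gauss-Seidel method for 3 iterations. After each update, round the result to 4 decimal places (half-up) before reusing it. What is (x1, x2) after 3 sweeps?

(1.9488, 0.2884)

Iteration 1:
  x1 = (8 - (-4)·0.6000) / (5) = 2.0800
  x2 = (7 - (3)·2.0800) / (4) = 0.1900
Iteration 2:
  x1 = (8 - (-4)·0.1900) / (5) = 1.7520
  x2 = (7 - (3)·1.7520) / (4) = 0.4360
Iteration 3:
  x1 = (8 - (-4)·0.4360) / (5) = 1.9488
  x2 = (7 - (3)·1.9488) / (4) = 0.2884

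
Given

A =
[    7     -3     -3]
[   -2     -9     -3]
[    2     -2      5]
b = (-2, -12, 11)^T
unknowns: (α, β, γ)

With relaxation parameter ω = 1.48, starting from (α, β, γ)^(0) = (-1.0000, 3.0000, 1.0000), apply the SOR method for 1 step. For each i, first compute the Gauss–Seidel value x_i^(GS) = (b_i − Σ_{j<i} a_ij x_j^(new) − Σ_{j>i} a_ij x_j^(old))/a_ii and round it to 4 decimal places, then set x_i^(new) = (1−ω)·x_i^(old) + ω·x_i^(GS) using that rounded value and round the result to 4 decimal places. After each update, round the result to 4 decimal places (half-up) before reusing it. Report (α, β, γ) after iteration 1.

Iteration 1:
  α: GS value = (-2 - (-3)·3.0000 - (-3)·1.0000) / (7) = 1.4286;  α ← (1−ω)·-1.0000 + ω·1.4286 = 2.5943
  β: GS value = (-12 - (-2)·2.5943 - (-3)·1.0000) / (-9) = 0.4235;  β ← (1−ω)·3.0000 + ω·0.4235 = -0.8132
  γ: GS value = (11 - (2)·2.5943 - (-2)·-0.8132) / (5) = 0.8370;  γ ← (1−ω)·1.0000 + ω·0.8370 = 0.7588

(2.5943, -0.8132, 0.7588)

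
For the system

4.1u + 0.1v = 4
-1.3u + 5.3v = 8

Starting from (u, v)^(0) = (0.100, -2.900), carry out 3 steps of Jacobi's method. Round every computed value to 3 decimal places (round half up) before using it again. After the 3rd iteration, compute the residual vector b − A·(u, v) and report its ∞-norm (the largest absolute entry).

Iteration 1:
  u = (4 - (0.1)·-2.900) / (4.1) = 1.046
  v = (8 - (-1.3)·0.100) / (5.3) = 1.534
Iteration 2:
  u = (4 - (0.1)·1.534) / (4.1) = 0.938
  v = (8 - (-1.3)·1.046) / (5.3) = 1.766
Iteration 3:
  u = (4 - (0.1)·1.766) / (4.1) = 0.933
  v = (8 - (-1.3)·0.938) / (5.3) = 1.740
Residual b − A·x = (0.001, -0.009); ∞-norm = 0.009

0.009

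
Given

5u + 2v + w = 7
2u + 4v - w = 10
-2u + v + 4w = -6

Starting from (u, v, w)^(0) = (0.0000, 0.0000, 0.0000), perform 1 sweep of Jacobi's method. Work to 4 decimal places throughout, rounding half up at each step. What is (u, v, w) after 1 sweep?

Iteration 1:
  u = (7 - (2)·0.0000 - (1)·0.0000) / (5) = 1.4000
  v = (10 - (2)·0.0000 - (-1)·0.0000) / (4) = 2.5000
  w = (-6 - (-2)·0.0000 - (1)·0.0000) / (4) = -1.5000

(1.4000, 2.5000, -1.5000)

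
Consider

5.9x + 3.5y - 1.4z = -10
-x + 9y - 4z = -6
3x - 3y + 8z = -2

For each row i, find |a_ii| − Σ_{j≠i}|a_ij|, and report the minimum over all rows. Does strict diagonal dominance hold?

row 1: |5.9| − (3.5+1.4) = 1
row 2: |9| − (1+4) = 4
row 3: |8| − (3+3) = 2
minimum over rows = 1 → strictly diagonally dominant (convergence guaranteed)

1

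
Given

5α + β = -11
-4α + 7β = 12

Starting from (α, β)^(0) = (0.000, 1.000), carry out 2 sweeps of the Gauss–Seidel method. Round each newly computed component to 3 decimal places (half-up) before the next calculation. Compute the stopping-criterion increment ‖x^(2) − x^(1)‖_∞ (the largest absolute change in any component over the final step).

0.131

Iteration 1:
  α = (-11 - (1)·1.000) / (5) = -2.400
  β = (12 - (-4)·-2.400) / (7) = 0.343
Iteration 2:
  α = (-11 - (1)·0.343) / (5) = -2.269
  β = (12 - (-4)·-2.269) / (7) = 0.418
Change: (0.131, 0.075) → max |·| = 0.131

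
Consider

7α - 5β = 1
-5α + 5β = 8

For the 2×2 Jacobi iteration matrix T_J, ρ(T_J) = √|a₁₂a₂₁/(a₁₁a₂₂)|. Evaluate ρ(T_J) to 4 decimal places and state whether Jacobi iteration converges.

a₁₂a₂₁/(a₁₁a₂₂) = (-5)·(-5) / ((7)·(5)) = 0.714286
ρ = √|0.714286| = √0.714286 = 0.8452
ρ < 1, so Jacobi converges

0.8452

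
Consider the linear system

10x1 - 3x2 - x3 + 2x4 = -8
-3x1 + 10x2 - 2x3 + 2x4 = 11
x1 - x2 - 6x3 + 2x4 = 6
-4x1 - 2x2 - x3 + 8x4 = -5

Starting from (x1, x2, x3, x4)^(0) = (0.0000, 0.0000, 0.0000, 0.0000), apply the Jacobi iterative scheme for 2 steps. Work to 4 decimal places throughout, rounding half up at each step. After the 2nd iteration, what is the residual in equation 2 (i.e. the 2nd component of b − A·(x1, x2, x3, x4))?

Iteration 1:
  x1 = (-8 - (-3)·0.0000 - (-1)·0.0000 - (2)·0.0000) / (10) = -0.8000
  x2 = (11 - (-3)·0.0000 - (-2)·0.0000 - (2)·0.0000) / (10) = 1.1000
  x3 = (6 - (1)·0.0000 - (-1)·0.0000 - (2)·0.0000) / (-6) = -1.0000
  x4 = (-5 - (-4)·0.0000 - (-2)·0.0000 - (-1)·0.0000) / (8) = -0.6250
Iteration 2:
  x1 = (-8 - (-3)·1.1000 - (-1)·-1.0000 - (2)·-0.6250) / (10) = -0.4450
  x2 = (11 - (-3)·-0.8000 - (-2)·-1.0000 - (2)·-0.6250) / (10) = 0.7850
  x3 = (6 - (1)·-0.8000 - (-1)·1.1000 - (2)·-0.6250) / (-6) = -1.5250
  x4 = (-5 - (-4)·-0.8000 - (-2)·1.1000 - (-1)·-1.0000) / (8) = -0.8750
Residual b − A·x = (-0.9700, 0.5150, -0.1700, 0.2650)

0.5150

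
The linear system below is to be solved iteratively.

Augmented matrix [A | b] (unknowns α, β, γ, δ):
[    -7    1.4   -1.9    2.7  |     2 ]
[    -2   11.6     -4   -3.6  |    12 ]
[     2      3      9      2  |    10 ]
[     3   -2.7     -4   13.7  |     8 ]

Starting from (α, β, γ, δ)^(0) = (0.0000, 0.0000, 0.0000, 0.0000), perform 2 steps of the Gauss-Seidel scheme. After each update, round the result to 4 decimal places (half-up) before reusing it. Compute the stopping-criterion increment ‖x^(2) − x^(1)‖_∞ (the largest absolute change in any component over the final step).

Iteration 1:
  α = (2 - (1.4)·0.0000 - (-1.9)·0.0000 - (2.7)·0.0000) / (-7) = -0.2857
  β = (12 - (-2)·-0.2857 - (-4)·0.0000 - (-3.6)·0.0000) / (11.6) = 0.9852
  γ = (10 - (2)·-0.2857 - (3)·0.9852 - (2)·0.0000) / (9) = 0.8462
  δ = (8 - (3)·-0.2857 - (-2.7)·0.9852 - (-4)·0.8462) / (13.7) = 1.0877
Iteration 2:
  α = (2 - (1.4)·0.9852 - (-1.9)·0.8462 - (2.7)·1.0877) / (-7) = 0.1012
  β = (12 - (-2)·0.1012 - (-4)·0.8462 - (-3.6)·1.0877) / (11.6) = 1.6813
  γ = (10 - (2)·0.1012 - (3)·1.6813 - (2)·1.0877) / (9) = 0.2865
  δ = (8 - (3)·0.1012 - (-2.7)·1.6813 - (-4)·0.2865) / (13.7) = 0.9768
Change: (0.3869, 0.6961, -0.5597, -0.1109) → max |·| = 0.6961

0.6961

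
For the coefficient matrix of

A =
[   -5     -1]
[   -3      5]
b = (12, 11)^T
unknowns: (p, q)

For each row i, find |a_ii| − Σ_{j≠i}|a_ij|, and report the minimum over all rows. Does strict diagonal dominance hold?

2

row 1: |-5| − (1) = 4
row 2: |5| − (3) = 2
minimum over rows = 2 → strictly diagonally dominant (convergence guaranteed)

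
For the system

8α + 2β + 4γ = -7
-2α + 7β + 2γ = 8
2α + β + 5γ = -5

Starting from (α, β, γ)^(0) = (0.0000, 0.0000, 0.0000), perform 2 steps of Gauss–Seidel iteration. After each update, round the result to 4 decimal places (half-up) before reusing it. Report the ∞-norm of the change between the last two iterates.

Iteration 1:
  α = (-7 - (2)·0.0000 - (4)·0.0000) / (8) = -0.8750
  β = (8 - (-2)·-0.8750 - (2)·0.0000) / (7) = 0.8929
  γ = (-5 - (2)·-0.8750 - (1)·0.8929) / (5) = -0.8286
Iteration 2:
  α = (-7 - (2)·0.8929 - (4)·-0.8286) / (8) = -0.6839
  β = (8 - (-2)·-0.6839 - (2)·-0.8286) / (7) = 1.1842
  γ = (-5 - (2)·-0.6839 - (1)·1.1842) / (5) = -0.9633
Change: (0.1911, 0.2913, -0.1347) → max |·| = 0.2913

0.2913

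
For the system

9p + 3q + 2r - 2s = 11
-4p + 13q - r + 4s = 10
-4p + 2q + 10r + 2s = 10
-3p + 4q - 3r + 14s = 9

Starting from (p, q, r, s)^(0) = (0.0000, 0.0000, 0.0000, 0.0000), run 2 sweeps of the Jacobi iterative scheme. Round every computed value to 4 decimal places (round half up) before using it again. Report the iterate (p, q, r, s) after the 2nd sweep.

Iteration 1:
  p = (11 - (3)·0.0000 - (2)·0.0000 - (-2)·0.0000) / (9) = 1.2222
  q = (10 - (-4)·0.0000 - (-1)·0.0000 - (4)·0.0000) / (13) = 0.7692
  r = (10 - (-4)·0.0000 - (2)·0.0000 - (2)·0.0000) / (10) = 1.0000
  s = (9 - (-3)·0.0000 - (4)·0.0000 - (-3)·0.0000) / (14) = 0.6429
Iteration 2:
  p = (11 - (3)·0.7692 - (2)·1.0000 - (-2)·0.6429) / (9) = 0.8865
  q = (10 - (-4)·1.2222 - (-1)·1.0000 - (4)·0.6429) / (13) = 1.0244
  r = (10 - (-4)·1.2222 - (2)·0.7692 - (2)·0.6429) / (10) = 1.2065
  s = (9 - (-3)·1.2222 - (4)·0.7692 - (-3)·1.0000) / (14) = 0.8993

(0.8865, 1.0244, 1.2065, 0.8993)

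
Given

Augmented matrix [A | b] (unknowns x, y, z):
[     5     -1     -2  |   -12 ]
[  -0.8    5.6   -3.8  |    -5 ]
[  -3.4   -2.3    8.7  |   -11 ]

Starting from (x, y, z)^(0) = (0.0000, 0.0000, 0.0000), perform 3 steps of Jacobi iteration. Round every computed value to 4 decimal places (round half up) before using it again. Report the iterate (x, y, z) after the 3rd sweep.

(-3.7941, -2.9881, -3.0232)

Iteration 1:
  x = (-12 - (-1)·0.0000 - (-2)·0.0000) / (5) = -2.4000
  y = (-5 - (-0.8)·0.0000 - (-3.8)·0.0000) / (5.6) = -0.8929
  z = (-11 - (-3.4)·0.0000 - (-2.3)·0.0000) / (8.7) = -1.2644
Iteration 2:
  x = (-12 - (-1)·-0.8929 - (-2)·-1.2644) / (5) = -3.0843
  y = (-5 - (-0.8)·-2.4000 - (-3.8)·-1.2644) / (5.6) = -2.0937
  z = (-11 - (-3.4)·-2.4000 - (-2.3)·-0.8929) / (8.7) = -2.4384
Iteration 3:
  x = (-12 - (-1)·-2.0937 - (-2)·-2.4384) / (5) = -3.7941
  y = (-5 - (-0.8)·-3.0843 - (-3.8)·-2.4384) / (5.6) = -2.9881
  z = (-11 - (-3.4)·-3.0843 - (-2.3)·-2.0937) / (8.7) = -3.0232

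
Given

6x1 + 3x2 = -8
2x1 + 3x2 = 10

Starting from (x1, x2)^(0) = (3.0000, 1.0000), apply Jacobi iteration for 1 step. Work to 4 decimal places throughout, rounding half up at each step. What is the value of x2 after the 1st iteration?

1.3333

Iteration 1:
  x1 = (-8 - (3)·1.0000) / (6) = -1.8333
  x2 = (10 - (2)·3.0000) / (3) = 1.3333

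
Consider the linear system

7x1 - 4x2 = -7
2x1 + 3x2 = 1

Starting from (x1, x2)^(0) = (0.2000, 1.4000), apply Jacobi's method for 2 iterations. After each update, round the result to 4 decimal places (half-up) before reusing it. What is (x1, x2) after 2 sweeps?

(-0.8857, 0.4667)

Iteration 1:
  x1 = (-7 - (-4)·1.4000) / (7) = -0.2000
  x2 = (1 - (2)·0.2000) / (3) = 0.2000
Iteration 2:
  x1 = (-7 - (-4)·0.2000) / (7) = -0.8857
  x2 = (1 - (2)·-0.2000) / (3) = 0.4667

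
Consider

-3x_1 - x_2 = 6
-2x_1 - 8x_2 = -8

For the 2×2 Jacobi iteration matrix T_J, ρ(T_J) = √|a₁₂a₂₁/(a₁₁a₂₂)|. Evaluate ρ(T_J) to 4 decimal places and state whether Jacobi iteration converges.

0.2887

a₁₂a₂₁/(a₁₁a₂₂) = (-1)·(-2) / ((-3)·(-8)) = 0.083333
ρ = √|0.083333| = √0.083333 = 0.2887
ρ < 1, so Jacobi converges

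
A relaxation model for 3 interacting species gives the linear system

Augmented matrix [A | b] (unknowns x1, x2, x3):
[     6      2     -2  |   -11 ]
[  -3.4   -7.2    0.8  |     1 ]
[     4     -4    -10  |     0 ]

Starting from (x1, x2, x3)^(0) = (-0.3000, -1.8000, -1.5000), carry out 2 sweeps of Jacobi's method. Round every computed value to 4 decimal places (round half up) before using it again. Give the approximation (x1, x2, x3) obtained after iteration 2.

(-1.5787, 0.7463, -0.6278)

Iteration 1:
  x1 = (-11 - (2)·-1.8000 - (-2)·-1.5000) / (6) = -1.7333
  x2 = (1 - (-3.4)·-0.3000 - (0.8)·-1.5000) / (-7.2) = -0.1639
  x3 = (0 - (4)·-0.3000 - (-4)·-1.8000) / (-10) = 0.6000
Iteration 2:
  x1 = (-11 - (2)·-0.1639 - (-2)·0.6000) / (6) = -1.5787
  x2 = (1 - (-3.4)·-1.7333 - (0.8)·0.6000) / (-7.2) = 0.7463
  x3 = (0 - (4)·-1.7333 - (-4)·-0.1639) / (-10) = -0.6278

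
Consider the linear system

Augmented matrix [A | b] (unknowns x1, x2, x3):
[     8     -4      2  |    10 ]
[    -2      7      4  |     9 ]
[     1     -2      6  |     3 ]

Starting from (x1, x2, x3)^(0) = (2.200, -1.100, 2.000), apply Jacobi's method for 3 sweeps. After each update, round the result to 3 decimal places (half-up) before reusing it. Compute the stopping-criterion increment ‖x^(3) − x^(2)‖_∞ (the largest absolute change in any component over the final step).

0.120

Iteration 1:
  x1 = (10 - (-4)·-1.100 - (2)·2.000) / (8) = 0.200
  x2 = (9 - (-2)·2.200 - (4)·2.000) / (7) = 0.771
  x3 = (3 - (1)·2.200 - (-2)·-1.100) / (6) = -0.233
Iteration 2:
  x1 = (10 - (-4)·0.771 - (2)·-0.233) / (8) = 1.694
  x2 = (9 - (-2)·0.200 - (4)·-0.233) / (7) = 1.476
  x3 = (3 - (1)·0.200 - (-2)·0.771) / (6) = 0.724
Iteration 3:
  x1 = (10 - (-4)·1.476 - (2)·0.724) / (8) = 1.807
  x2 = (9 - (-2)·1.694 - (4)·0.724) / (7) = 1.356
  x3 = (3 - (1)·1.694 - (-2)·1.476) / (6) = 0.710
Change: (0.113, -0.120, -0.014) → max |·| = 0.120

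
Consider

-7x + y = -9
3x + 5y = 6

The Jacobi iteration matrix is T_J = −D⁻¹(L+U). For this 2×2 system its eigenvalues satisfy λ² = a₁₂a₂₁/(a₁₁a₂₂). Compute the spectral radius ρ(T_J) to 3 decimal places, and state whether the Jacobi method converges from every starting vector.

0.293

a₁₂a₂₁/(a₁₁a₂₂) = (1)·(3) / ((-7)·(5)) = -0.085714
ρ = √|-0.085714| = √0.085714 = 0.293
ρ < 1, so Jacobi converges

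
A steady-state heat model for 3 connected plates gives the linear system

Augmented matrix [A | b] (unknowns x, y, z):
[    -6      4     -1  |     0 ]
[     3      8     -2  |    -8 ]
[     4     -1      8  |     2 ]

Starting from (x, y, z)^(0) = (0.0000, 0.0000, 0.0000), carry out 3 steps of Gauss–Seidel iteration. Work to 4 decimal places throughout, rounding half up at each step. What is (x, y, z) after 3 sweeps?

Iteration 1:
  x = (0 - (4)·0.0000 - (-1)·0.0000) / (-6) = 0.0000
  y = (-8 - (3)·0.0000 - (-2)·0.0000) / (8) = -1.0000
  z = (2 - (4)·0.0000 - (-1)·-1.0000) / (8) = 0.1250
Iteration 2:
  x = (0 - (4)·-1.0000 - (-1)·0.1250) / (-6) = -0.6875
  y = (-8 - (3)·-0.6875 - (-2)·0.1250) / (8) = -0.7109
  z = (2 - (4)·-0.6875 - (-1)·-0.7109) / (8) = 0.5049
Iteration 3:
  x = (0 - (4)·-0.7109 - (-1)·0.5049) / (-6) = -0.5581
  y = (-8 - (3)·-0.5581 - (-2)·0.5049) / (8) = -0.6645
  z = (2 - (4)·-0.5581 - (-1)·-0.6645) / (8) = 0.4460

(-0.5581, -0.6645, 0.4460)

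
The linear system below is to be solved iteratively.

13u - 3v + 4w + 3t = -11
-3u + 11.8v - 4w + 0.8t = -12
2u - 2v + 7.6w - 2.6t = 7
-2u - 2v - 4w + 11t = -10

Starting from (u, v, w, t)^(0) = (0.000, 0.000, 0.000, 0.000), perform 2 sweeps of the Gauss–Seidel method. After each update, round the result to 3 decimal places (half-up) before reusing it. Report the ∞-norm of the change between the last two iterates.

0.308

Iteration 1:
  u = (-11 - (-3)·0.000 - (4)·0.000 - (3)·0.000) / (13) = -0.846
  v = (-12 - (-3)·-0.846 - (-4)·0.000 - (0.8)·0.000) / (11.8) = -1.232
  w = (7 - (2)·-0.846 - (-2)·-1.232 - (-2.6)·0.000) / (7.6) = 0.819
  t = (-10 - (-2)·-0.846 - (-2)·-1.232 - (-4)·0.819) / (11) = -0.989
Iteration 2:
  u = (-11 - (-3)·-1.232 - (4)·0.819 - (3)·-0.989) / (13) = -1.154
  v = (-12 - (-3)·-1.154 - (-4)·0.819 - (0.8)·-0.989) / (11.8) = -0.966
  w = (7 - (2)·-1.154 - (-2)·-0.966 - (-2.6)·-0.989) / (7.6) = 0.632
  t = (-10 - (-2)·-1.154 - (-2)·-0.966 - (-4)·0.632) / (11) = -1.065
Change: (-0.308, 0.266, -0.187, -0.076) → max |·| = 0.308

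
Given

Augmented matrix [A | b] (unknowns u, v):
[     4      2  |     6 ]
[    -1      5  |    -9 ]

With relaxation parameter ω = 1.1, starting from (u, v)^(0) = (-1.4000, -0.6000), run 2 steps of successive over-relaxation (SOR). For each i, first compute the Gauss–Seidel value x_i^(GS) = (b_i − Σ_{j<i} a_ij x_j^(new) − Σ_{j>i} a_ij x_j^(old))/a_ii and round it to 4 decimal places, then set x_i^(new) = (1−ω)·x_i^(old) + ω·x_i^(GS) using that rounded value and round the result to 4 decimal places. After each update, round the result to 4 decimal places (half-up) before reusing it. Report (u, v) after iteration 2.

Iteration 1:
  u: GS value = (6 - (2)·-0.6000) / (4) = 1.8000;  u ← (1−ω)·-1.4000 + ω·1.8000 = 2.1200
  v: GS value = (-9 - (-1)·2.1200) / (5) = -1.3760;  v ← (1−ω)·-0.6000 + ω·-1.3760 = -1.4536
Iteration 2:
  u: GS value = (6 - (2)·-1.4536) / (4) = 2.2268;  u ← (1−ω)·2.1200 + ω·2.2268 = 2.2375
  v: GS value = (-9 - (-1)·2.2375) / (5) = -1.3525;  v ← (1−ω)·-1.4536 + ω·-1.3525 = -1.3424

(2.2375, -1.3424)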